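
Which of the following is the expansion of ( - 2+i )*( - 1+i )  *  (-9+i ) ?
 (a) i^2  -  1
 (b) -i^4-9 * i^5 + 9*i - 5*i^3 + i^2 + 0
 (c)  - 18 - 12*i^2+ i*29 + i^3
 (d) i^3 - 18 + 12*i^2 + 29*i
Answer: c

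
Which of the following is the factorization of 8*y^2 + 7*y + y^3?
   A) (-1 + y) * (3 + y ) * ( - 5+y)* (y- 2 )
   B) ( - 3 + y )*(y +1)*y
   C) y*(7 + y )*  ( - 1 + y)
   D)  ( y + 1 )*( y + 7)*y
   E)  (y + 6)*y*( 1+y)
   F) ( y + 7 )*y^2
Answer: D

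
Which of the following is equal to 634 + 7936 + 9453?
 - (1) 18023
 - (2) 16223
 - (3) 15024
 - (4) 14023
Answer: 1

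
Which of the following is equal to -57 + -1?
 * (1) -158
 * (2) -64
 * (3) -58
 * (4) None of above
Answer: 3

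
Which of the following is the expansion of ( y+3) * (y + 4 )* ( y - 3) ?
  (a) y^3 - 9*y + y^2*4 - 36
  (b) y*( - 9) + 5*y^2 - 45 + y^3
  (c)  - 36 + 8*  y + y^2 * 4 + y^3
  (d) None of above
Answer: a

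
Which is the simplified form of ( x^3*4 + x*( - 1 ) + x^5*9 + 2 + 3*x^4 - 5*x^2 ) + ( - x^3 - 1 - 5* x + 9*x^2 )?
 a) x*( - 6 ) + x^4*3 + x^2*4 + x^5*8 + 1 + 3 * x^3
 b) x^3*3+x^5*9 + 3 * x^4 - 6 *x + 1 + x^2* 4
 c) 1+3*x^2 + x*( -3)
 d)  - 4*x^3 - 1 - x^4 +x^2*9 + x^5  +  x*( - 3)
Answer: b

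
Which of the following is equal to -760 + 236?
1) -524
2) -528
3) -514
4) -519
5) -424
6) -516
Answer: 1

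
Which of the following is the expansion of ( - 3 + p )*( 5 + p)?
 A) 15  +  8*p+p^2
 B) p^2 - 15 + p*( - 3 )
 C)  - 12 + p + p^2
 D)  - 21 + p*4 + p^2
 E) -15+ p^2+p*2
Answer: E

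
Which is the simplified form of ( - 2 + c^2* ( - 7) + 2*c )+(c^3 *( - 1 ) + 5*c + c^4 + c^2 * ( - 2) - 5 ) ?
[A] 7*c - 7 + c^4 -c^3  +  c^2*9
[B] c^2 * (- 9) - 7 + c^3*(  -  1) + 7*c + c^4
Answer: B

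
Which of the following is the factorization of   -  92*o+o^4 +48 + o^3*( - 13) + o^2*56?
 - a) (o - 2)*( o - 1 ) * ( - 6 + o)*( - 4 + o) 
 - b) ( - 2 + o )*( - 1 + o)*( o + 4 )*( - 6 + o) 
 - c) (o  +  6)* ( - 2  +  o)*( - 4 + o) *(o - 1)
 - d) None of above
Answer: a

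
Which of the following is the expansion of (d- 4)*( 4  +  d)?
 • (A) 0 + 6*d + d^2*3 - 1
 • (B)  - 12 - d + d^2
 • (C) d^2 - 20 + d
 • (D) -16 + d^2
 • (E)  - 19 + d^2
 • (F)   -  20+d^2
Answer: D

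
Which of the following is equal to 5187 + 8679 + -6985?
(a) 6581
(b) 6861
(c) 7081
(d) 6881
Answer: d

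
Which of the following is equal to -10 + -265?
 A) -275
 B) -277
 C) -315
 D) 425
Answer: A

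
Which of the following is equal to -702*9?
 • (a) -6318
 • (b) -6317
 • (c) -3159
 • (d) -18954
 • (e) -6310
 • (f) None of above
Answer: a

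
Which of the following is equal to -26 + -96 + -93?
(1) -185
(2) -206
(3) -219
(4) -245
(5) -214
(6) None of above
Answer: 6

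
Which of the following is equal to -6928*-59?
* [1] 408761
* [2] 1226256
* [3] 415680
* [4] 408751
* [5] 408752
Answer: 5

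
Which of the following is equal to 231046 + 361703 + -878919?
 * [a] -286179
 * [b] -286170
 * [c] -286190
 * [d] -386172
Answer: b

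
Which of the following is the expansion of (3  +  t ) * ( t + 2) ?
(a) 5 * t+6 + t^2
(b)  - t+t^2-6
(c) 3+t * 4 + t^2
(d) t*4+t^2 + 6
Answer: a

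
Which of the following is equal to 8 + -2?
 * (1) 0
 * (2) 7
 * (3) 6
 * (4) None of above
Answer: 3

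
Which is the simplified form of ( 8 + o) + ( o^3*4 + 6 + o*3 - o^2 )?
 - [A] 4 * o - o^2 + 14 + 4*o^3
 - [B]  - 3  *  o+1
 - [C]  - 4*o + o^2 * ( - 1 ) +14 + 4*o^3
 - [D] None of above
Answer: A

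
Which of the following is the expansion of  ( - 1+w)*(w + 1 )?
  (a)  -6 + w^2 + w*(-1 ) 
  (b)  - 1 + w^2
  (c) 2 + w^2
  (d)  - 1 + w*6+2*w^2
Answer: b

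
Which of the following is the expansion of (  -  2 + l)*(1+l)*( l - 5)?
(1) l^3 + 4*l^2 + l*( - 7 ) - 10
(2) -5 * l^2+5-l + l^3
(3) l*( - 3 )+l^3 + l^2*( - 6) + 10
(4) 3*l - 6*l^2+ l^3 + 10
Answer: 4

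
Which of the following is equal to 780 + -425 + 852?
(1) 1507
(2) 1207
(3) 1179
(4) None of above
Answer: 2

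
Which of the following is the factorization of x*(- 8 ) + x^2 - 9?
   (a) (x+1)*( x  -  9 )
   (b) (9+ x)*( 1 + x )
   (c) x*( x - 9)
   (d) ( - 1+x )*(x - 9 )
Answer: a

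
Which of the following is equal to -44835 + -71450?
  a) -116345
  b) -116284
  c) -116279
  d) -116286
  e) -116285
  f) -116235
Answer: e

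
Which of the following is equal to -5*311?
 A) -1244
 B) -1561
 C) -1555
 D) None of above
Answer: C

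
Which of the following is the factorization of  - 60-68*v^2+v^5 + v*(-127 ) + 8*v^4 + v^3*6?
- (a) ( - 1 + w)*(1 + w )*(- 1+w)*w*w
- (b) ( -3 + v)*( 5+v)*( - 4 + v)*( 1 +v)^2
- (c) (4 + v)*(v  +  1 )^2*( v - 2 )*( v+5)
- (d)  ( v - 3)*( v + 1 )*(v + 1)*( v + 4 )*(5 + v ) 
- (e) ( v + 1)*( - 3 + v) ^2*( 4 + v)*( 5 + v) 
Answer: d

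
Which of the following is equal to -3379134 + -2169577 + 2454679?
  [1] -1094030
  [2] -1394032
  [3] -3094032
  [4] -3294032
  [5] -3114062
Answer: 3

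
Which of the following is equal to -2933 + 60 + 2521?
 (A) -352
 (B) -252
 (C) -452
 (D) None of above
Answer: A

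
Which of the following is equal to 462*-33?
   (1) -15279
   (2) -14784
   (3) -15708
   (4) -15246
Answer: 4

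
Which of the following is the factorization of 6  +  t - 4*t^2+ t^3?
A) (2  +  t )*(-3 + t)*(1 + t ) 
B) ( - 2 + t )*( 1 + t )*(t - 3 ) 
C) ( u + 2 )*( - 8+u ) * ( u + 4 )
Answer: B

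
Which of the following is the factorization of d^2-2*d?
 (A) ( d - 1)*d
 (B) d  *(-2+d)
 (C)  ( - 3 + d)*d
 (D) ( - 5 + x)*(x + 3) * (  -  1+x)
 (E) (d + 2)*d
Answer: B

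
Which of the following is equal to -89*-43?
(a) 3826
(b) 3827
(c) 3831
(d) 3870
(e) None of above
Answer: b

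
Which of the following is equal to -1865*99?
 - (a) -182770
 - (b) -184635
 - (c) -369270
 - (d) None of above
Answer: b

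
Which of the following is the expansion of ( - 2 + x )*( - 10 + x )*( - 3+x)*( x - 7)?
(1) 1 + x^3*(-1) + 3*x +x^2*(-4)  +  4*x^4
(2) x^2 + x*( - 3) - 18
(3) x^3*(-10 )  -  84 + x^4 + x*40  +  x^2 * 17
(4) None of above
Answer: 4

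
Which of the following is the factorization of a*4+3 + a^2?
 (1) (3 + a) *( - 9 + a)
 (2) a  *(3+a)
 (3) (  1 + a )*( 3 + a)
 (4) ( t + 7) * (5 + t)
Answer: 3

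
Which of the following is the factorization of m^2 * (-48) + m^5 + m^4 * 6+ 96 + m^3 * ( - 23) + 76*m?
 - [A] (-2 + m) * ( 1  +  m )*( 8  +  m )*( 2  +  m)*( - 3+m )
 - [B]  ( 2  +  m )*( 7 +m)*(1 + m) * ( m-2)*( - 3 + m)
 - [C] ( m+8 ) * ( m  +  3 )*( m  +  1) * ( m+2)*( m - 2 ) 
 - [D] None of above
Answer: A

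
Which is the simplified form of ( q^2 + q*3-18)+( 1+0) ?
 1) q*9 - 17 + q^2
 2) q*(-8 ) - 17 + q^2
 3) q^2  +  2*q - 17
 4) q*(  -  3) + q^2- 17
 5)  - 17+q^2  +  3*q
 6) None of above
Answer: 5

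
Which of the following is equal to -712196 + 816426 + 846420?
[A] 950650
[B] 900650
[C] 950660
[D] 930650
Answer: A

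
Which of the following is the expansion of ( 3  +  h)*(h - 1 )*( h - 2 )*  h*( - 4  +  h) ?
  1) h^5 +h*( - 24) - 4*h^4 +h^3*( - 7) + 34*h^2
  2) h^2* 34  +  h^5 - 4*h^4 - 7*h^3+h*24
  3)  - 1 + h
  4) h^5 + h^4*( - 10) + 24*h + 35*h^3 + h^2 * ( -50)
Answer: 1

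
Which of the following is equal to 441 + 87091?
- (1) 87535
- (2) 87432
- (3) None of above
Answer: 3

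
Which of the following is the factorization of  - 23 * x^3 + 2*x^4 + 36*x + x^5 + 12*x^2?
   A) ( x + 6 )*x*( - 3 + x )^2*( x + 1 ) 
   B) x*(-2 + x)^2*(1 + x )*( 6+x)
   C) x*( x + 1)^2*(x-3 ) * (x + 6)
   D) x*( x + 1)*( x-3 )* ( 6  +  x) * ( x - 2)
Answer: D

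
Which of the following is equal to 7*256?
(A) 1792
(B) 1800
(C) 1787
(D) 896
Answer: A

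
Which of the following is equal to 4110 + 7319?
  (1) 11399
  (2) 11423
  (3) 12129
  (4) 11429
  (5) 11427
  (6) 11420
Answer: 4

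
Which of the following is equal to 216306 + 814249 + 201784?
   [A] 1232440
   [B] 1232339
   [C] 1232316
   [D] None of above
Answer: B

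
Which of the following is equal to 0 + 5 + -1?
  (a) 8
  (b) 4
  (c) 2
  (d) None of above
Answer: b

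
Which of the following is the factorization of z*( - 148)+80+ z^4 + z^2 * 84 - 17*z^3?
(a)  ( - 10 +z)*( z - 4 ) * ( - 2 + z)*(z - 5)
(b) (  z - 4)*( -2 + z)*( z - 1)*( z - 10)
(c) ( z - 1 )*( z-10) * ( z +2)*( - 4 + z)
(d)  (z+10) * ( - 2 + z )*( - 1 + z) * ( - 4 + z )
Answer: b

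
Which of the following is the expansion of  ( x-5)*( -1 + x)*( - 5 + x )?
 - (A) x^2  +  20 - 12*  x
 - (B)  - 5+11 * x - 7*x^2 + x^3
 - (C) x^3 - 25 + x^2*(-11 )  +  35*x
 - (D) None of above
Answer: C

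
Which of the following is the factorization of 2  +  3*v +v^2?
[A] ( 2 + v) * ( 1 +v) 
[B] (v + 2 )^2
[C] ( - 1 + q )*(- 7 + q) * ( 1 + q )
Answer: A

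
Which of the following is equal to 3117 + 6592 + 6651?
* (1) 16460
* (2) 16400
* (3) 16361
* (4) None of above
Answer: 4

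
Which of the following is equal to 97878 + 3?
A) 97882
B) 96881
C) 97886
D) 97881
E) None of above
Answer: D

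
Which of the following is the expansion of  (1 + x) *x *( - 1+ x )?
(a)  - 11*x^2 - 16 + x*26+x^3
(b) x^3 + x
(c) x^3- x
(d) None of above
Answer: c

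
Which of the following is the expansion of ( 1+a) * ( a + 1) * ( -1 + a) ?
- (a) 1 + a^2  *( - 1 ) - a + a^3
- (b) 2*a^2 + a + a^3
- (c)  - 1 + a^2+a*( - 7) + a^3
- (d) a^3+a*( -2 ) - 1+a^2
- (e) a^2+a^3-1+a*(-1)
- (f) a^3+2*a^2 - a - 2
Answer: e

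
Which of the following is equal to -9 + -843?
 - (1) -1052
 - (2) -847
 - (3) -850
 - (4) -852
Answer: 4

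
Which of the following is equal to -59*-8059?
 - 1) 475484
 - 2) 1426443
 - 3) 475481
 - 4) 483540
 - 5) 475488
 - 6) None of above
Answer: 3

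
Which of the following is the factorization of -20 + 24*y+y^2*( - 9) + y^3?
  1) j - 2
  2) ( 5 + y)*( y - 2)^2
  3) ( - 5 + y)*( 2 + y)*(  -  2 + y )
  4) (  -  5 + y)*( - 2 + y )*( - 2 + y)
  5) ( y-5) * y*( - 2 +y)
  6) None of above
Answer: 4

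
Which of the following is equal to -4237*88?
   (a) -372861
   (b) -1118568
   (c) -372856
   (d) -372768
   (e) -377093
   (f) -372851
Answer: c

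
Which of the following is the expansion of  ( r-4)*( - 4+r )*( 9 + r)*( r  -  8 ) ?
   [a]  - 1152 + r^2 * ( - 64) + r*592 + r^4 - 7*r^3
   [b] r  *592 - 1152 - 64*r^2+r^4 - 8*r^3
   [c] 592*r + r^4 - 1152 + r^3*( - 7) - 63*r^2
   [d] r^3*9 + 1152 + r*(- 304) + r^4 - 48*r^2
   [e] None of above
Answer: a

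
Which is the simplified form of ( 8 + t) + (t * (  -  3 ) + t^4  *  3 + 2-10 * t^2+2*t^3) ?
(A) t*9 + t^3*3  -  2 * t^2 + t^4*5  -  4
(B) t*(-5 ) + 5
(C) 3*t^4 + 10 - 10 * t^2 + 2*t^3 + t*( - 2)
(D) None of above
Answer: C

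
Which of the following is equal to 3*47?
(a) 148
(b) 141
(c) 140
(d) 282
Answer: b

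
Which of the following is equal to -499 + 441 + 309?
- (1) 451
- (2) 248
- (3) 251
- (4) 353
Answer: 3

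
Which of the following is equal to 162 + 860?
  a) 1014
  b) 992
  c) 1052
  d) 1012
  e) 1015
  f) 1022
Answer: f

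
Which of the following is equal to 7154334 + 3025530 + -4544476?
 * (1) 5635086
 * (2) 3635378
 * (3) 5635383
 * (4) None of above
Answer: 4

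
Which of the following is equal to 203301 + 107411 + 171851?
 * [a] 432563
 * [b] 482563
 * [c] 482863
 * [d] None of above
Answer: b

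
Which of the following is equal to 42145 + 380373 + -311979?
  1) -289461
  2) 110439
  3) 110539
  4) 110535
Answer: 3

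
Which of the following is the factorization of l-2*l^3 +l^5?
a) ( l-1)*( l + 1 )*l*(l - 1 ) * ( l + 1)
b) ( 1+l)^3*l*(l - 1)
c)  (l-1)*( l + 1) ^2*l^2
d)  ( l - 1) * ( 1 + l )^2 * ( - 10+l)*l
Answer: a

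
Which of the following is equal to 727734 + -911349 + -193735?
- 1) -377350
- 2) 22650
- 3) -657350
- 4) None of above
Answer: 1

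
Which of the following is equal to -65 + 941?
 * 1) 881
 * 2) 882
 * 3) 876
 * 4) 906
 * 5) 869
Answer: 3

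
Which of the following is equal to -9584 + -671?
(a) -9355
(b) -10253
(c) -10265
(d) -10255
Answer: d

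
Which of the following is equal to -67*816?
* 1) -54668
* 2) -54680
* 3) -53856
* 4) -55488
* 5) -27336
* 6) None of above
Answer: 6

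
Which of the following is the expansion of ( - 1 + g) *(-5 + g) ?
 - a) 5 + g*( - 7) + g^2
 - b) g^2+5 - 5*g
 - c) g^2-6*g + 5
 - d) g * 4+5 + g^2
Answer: c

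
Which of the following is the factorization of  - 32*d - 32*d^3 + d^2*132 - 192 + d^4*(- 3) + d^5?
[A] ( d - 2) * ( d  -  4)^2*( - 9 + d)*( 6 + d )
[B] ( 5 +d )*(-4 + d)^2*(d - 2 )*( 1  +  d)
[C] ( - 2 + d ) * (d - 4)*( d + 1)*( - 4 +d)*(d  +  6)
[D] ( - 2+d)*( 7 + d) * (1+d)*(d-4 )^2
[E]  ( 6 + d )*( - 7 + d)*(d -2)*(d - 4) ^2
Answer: C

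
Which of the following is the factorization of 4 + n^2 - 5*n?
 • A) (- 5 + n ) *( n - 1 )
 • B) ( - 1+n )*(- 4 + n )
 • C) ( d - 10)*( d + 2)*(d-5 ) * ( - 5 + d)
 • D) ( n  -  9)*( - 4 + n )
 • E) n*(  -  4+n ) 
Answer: B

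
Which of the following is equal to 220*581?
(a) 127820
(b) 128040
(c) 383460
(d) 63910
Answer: a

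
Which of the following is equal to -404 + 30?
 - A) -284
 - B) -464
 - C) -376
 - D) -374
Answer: D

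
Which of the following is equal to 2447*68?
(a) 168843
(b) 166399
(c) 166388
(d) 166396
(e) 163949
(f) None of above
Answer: d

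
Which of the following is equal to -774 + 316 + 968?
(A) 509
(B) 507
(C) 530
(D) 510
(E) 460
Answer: D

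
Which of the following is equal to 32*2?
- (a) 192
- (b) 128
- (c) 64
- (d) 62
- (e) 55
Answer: c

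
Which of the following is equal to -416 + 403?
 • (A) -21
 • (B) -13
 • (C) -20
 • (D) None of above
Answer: B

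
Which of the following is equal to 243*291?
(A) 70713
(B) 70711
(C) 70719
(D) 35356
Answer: A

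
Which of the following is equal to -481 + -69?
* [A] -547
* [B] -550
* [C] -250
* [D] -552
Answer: B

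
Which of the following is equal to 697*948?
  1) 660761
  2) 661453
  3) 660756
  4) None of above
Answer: 3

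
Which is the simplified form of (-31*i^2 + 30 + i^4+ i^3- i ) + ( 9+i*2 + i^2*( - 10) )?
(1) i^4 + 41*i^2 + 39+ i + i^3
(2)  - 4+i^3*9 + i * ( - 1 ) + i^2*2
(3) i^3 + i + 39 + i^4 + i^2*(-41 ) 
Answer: 3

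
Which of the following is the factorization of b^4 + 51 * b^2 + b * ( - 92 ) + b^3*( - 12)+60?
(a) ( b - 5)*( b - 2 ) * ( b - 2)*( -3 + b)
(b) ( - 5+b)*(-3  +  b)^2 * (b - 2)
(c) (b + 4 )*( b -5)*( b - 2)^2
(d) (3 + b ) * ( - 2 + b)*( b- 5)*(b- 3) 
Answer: a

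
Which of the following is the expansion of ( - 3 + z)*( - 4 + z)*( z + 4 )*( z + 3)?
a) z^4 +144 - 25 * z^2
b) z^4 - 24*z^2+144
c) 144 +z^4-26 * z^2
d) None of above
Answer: a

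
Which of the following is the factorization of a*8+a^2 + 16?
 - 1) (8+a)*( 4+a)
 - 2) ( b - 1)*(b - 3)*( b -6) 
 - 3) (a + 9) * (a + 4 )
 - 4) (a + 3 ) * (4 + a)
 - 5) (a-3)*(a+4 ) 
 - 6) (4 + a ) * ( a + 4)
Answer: 6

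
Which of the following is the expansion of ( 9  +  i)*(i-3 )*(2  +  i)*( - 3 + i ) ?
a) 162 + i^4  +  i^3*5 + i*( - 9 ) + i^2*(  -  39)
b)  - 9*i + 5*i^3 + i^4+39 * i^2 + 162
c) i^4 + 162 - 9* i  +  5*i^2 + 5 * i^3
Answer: a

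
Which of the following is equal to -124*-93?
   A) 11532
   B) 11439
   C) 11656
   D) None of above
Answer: A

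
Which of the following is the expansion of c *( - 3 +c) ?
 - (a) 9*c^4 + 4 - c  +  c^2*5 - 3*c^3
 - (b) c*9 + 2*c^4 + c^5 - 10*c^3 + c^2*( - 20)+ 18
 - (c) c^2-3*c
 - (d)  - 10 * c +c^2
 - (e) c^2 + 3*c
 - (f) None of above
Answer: c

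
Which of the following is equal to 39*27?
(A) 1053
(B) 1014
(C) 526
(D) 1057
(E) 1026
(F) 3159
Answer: A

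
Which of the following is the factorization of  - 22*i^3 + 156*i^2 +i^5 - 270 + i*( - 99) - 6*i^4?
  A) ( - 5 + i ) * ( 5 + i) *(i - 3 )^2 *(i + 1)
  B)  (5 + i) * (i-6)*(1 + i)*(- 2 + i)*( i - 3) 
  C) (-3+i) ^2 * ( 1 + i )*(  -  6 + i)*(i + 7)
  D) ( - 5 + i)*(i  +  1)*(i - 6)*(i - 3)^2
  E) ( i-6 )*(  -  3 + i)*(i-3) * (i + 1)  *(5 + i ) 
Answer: E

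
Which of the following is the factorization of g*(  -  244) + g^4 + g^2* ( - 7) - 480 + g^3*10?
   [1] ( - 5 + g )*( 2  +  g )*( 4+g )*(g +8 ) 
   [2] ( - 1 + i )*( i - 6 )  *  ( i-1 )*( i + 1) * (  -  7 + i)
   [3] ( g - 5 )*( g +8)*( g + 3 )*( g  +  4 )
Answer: 3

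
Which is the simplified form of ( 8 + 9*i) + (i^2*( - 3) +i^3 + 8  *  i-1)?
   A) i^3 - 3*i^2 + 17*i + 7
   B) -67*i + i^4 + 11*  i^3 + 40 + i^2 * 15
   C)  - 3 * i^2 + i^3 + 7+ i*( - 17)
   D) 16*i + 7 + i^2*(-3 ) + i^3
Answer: A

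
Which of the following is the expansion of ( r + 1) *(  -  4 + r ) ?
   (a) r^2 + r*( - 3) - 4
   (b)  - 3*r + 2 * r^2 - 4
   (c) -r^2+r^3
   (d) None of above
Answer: a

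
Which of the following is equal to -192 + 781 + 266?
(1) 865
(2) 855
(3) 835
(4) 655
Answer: 2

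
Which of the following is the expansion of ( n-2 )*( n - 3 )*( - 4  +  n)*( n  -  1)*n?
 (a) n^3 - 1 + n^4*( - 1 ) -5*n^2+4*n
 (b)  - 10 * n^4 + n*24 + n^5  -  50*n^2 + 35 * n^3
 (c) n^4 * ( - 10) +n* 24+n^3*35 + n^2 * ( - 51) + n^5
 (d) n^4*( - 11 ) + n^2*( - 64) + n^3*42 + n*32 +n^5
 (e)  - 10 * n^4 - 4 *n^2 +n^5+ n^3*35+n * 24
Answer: b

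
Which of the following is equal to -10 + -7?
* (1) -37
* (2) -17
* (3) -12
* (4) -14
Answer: 2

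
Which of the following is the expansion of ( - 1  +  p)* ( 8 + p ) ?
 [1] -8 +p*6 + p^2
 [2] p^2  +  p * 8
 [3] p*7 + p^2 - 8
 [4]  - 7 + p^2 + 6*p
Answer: 3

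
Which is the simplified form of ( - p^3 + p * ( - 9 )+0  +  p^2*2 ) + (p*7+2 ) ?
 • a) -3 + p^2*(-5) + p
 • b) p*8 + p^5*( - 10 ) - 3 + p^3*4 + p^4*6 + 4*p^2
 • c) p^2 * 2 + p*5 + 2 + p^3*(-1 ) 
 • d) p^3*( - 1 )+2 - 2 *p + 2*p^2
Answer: d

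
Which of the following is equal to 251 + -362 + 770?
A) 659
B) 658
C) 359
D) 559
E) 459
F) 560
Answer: A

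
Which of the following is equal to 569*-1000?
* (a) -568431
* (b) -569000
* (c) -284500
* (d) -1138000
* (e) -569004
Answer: b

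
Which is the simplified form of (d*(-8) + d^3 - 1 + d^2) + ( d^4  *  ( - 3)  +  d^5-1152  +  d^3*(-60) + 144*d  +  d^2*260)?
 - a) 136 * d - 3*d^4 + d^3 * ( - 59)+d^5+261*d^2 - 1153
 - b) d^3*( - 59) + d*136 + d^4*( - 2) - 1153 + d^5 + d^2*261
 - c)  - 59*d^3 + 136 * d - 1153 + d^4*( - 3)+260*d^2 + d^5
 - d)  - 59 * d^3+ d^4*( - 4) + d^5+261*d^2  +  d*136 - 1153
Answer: a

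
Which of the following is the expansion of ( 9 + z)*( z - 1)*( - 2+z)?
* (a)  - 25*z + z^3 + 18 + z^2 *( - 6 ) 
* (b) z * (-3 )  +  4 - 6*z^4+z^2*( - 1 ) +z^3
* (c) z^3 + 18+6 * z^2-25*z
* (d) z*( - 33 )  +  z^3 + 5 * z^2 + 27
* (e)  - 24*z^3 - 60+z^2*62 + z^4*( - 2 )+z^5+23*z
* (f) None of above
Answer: c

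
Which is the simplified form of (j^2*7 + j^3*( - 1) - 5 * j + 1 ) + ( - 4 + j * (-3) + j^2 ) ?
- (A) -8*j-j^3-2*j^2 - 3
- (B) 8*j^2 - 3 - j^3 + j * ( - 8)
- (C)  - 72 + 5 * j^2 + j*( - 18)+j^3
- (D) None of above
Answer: B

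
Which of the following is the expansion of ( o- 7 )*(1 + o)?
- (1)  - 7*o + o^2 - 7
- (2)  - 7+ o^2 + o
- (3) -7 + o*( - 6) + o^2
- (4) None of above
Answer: 3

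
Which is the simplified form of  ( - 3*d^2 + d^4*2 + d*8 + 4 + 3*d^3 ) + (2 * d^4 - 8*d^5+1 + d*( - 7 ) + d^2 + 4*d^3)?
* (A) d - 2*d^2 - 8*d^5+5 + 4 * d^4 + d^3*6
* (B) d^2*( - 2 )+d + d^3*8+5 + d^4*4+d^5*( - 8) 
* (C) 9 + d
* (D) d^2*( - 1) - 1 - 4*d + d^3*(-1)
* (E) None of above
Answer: E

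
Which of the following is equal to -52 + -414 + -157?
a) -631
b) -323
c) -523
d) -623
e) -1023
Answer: d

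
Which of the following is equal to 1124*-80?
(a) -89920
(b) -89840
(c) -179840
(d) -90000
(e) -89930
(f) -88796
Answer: a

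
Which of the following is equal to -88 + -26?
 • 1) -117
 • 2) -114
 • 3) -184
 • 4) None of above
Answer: 2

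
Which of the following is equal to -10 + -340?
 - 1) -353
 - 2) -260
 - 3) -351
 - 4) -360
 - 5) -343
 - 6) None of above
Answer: 6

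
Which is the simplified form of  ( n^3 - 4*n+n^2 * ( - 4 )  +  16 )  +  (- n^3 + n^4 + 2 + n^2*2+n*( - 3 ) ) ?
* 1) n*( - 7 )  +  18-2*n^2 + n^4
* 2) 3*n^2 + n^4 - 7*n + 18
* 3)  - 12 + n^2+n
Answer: 1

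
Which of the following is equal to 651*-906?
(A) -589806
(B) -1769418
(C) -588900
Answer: A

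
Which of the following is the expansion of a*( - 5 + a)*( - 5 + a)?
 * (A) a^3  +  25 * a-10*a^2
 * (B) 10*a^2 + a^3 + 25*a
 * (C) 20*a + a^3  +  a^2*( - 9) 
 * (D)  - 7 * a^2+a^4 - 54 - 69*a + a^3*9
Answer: A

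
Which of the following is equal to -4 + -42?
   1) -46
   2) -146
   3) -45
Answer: 1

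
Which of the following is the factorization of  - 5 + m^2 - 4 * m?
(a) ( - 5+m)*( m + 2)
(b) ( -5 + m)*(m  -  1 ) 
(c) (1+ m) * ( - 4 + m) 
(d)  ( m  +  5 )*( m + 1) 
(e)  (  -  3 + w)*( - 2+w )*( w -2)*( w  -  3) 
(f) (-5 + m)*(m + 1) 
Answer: f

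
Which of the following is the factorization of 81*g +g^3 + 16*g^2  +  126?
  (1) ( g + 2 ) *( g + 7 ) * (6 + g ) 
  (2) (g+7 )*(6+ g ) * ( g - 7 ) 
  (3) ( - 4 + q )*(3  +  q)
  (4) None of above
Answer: 4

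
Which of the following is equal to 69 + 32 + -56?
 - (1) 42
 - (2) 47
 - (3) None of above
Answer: 3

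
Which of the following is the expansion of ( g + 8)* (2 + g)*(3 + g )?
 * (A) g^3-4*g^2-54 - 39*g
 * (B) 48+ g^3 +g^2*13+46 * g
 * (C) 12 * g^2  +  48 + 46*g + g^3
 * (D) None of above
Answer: B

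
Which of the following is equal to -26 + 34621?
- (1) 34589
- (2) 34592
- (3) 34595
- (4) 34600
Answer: 3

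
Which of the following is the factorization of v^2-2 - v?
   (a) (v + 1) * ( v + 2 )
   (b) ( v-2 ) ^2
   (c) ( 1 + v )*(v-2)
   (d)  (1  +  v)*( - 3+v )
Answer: c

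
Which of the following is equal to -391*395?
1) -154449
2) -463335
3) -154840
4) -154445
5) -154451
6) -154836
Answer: 4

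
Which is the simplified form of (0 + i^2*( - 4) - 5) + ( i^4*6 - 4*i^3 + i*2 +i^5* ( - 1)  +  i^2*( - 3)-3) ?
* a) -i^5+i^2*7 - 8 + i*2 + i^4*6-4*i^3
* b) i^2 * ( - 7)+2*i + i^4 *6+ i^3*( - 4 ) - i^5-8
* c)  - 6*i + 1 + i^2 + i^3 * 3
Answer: b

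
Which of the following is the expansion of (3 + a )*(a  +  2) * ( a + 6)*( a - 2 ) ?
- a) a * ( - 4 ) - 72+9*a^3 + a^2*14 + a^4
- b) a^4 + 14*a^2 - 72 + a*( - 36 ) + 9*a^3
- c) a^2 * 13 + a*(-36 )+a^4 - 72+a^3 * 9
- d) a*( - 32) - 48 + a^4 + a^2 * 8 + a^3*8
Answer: b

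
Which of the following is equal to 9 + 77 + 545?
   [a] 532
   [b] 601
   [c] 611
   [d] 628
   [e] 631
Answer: e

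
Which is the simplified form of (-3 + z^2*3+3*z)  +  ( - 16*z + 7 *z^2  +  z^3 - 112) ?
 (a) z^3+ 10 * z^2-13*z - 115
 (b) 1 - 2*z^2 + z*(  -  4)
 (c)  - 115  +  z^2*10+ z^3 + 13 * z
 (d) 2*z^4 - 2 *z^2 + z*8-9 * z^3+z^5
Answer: a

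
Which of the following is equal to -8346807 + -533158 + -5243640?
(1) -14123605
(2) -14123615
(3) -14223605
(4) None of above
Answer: 1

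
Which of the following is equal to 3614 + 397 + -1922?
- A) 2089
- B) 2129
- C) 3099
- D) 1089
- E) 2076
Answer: A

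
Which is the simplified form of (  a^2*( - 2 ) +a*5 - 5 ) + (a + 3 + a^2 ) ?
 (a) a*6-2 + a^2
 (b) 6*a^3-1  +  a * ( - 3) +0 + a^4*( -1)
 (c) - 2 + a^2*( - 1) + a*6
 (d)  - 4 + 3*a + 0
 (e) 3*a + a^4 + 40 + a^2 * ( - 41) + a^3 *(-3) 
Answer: c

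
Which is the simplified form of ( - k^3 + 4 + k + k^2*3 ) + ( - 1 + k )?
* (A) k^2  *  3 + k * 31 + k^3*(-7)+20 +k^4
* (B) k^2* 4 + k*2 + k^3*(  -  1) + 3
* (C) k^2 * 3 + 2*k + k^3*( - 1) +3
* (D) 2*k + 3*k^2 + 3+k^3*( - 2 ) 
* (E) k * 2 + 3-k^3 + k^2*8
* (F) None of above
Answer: C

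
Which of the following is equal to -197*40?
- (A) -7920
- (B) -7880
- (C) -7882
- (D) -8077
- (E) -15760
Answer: B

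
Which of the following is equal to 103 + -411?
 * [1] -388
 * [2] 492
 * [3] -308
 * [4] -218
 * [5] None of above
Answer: 3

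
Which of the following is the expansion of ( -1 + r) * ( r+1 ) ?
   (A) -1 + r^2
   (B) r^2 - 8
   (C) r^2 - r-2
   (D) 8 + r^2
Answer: A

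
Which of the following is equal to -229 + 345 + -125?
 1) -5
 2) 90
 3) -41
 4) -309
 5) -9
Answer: 5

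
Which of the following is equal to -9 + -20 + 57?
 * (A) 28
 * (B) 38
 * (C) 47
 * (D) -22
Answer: A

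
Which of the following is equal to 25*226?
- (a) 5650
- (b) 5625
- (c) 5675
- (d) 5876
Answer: a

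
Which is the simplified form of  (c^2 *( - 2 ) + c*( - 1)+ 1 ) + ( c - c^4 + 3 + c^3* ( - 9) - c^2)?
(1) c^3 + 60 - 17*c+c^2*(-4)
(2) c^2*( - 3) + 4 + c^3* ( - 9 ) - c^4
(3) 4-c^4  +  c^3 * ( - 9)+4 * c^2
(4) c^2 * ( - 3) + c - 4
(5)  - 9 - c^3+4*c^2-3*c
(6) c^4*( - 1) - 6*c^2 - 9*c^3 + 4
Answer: 2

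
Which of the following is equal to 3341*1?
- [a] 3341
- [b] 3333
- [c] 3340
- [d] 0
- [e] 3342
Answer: a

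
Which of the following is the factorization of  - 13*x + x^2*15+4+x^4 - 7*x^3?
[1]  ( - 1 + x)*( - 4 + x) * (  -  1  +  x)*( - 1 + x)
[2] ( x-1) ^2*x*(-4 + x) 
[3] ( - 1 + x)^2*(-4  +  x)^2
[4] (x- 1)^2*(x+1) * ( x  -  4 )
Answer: 1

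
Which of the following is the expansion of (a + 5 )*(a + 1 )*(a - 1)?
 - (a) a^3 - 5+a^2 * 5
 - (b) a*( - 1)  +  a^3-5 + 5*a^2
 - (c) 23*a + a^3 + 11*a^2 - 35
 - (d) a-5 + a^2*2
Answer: b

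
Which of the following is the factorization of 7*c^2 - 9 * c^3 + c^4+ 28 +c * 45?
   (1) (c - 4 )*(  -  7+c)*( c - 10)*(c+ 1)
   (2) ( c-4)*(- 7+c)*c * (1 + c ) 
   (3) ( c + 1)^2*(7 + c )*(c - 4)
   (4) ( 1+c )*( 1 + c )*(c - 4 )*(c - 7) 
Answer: 4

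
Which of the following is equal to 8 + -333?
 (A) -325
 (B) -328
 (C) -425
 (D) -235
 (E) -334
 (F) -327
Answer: A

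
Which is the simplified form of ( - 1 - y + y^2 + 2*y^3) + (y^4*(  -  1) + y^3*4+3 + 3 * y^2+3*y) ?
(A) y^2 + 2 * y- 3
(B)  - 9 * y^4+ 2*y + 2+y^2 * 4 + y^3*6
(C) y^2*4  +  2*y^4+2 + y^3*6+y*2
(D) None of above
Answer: D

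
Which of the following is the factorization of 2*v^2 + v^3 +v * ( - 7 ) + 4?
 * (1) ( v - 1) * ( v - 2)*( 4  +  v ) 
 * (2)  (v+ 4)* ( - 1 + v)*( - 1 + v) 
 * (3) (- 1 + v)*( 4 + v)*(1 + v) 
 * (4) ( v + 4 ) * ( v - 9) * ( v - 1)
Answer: 2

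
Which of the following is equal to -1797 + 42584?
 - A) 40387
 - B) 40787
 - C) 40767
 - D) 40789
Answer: B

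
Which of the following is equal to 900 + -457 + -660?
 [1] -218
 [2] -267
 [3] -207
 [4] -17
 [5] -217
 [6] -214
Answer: 5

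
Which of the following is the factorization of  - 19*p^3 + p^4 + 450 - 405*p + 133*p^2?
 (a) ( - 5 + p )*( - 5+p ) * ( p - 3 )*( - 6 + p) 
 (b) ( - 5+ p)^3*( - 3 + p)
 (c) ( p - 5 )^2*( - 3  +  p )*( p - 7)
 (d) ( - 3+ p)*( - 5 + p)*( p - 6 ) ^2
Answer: a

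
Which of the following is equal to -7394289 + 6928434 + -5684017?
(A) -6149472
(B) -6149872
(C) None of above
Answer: B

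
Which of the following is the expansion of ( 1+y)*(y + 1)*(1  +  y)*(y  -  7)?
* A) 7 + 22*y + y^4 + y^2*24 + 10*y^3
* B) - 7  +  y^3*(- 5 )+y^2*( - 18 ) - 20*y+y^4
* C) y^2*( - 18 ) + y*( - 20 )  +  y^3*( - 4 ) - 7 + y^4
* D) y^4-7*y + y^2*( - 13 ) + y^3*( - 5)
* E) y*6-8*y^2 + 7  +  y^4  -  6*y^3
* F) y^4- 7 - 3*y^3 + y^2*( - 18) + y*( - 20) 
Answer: C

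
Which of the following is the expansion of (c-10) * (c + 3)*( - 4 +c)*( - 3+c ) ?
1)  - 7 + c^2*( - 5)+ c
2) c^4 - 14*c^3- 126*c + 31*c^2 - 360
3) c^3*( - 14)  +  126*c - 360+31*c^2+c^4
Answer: 3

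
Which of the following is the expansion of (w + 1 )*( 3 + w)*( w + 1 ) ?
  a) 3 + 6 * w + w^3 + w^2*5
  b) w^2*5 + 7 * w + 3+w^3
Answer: b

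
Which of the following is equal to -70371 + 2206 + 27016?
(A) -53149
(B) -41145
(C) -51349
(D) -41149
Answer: D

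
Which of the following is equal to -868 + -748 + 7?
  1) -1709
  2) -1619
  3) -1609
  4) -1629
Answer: 3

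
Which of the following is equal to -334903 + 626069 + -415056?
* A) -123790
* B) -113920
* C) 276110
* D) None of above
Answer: D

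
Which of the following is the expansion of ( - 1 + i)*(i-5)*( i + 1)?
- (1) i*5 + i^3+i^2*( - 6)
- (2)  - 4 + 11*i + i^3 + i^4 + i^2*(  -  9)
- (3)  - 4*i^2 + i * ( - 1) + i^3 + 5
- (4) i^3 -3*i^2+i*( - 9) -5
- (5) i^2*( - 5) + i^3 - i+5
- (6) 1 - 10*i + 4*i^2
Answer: 5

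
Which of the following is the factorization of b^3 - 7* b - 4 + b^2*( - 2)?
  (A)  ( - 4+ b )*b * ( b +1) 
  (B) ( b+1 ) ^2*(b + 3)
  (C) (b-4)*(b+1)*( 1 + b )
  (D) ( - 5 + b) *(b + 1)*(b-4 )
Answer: C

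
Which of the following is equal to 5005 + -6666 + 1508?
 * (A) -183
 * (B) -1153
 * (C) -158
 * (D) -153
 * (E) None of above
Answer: D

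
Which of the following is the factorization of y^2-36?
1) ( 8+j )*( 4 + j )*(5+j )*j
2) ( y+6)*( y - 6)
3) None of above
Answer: 2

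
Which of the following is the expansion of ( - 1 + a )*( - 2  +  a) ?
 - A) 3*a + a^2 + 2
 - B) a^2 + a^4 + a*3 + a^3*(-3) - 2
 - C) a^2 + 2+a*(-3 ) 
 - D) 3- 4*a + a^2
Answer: C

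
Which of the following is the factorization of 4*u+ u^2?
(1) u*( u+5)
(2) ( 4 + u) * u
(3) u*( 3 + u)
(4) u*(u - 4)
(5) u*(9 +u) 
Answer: 2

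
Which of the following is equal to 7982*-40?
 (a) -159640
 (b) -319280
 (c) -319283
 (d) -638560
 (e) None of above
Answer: b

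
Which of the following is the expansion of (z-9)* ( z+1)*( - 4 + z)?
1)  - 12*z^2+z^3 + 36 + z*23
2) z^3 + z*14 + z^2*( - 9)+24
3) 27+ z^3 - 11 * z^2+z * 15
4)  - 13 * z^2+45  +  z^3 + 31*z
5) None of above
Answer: 1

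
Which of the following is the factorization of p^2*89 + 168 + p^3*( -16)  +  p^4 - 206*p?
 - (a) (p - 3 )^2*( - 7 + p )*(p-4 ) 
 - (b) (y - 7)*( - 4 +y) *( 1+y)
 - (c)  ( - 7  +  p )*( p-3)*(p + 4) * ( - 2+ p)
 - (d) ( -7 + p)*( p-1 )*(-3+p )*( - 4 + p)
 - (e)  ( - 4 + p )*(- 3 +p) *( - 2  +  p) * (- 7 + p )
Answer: e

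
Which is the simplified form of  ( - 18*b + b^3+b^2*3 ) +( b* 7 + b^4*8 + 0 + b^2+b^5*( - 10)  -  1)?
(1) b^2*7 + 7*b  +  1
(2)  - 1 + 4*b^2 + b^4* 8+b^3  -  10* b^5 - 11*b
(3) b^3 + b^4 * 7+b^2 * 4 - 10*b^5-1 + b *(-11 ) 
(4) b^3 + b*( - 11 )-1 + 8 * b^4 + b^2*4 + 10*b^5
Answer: 2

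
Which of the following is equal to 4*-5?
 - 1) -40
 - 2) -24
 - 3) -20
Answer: 3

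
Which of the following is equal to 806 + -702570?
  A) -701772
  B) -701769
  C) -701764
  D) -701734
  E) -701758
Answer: C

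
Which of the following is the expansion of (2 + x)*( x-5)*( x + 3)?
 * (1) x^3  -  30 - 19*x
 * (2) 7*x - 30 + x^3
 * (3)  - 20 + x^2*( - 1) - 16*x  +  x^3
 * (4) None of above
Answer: 1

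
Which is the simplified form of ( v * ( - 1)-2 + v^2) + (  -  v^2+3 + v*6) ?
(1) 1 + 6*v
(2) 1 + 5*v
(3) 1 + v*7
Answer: 2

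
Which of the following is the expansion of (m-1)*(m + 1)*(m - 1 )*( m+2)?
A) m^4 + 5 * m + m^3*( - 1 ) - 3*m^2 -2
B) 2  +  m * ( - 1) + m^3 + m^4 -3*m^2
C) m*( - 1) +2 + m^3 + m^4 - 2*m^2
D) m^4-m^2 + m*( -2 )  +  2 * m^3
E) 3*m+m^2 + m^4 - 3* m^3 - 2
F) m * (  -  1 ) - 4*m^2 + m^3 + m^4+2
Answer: B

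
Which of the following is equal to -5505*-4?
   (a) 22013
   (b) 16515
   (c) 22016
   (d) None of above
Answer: d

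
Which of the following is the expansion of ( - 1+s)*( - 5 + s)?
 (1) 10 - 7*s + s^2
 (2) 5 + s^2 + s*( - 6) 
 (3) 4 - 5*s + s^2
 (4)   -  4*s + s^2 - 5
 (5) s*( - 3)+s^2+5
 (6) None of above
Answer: 2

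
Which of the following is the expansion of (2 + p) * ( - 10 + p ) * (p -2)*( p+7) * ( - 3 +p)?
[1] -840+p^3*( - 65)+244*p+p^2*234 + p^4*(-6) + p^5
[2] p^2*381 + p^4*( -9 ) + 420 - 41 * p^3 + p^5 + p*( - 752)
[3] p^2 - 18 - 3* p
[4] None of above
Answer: 1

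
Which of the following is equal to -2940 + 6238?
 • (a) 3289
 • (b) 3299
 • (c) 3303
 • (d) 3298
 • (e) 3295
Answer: d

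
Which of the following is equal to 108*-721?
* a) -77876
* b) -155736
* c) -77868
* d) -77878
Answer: c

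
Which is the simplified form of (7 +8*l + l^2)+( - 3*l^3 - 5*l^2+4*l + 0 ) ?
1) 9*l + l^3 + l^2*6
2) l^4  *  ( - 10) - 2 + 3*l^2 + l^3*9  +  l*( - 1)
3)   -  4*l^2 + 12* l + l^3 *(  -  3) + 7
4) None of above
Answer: 3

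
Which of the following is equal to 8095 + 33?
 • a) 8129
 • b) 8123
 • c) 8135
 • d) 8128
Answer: d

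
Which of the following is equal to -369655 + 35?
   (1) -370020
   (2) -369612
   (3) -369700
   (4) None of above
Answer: 4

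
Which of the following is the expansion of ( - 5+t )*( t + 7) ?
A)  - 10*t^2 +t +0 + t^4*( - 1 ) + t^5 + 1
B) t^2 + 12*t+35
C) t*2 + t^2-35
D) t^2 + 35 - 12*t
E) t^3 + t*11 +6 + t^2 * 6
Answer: C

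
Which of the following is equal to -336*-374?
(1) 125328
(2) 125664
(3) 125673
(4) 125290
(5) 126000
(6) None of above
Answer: 2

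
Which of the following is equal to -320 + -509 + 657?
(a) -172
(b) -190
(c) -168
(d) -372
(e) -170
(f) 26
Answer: a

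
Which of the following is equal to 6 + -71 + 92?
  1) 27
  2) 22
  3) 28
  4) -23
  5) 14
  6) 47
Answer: 1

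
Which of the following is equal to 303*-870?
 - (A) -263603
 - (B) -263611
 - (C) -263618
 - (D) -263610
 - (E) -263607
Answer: D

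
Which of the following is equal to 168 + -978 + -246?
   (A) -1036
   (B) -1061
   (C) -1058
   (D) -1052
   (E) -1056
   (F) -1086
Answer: E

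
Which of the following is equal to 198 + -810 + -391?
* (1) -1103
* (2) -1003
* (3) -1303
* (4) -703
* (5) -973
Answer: 2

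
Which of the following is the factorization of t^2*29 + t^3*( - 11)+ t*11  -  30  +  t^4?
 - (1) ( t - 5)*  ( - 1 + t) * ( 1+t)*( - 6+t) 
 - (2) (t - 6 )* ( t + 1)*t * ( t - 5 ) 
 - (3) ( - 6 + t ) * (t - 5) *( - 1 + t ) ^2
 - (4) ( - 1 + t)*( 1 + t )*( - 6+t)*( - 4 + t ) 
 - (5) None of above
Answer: 1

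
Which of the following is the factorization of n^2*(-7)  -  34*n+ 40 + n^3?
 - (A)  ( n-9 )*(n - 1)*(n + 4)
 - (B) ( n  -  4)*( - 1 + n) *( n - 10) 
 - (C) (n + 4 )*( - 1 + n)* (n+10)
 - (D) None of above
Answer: D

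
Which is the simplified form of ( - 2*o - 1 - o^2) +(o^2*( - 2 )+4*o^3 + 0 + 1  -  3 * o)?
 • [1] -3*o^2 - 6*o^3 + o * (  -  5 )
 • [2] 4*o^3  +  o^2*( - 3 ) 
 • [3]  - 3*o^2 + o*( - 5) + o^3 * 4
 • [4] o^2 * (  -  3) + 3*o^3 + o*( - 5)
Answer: 3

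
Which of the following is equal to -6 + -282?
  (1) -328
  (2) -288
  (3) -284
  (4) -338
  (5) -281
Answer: 2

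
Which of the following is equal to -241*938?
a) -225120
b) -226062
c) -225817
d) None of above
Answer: d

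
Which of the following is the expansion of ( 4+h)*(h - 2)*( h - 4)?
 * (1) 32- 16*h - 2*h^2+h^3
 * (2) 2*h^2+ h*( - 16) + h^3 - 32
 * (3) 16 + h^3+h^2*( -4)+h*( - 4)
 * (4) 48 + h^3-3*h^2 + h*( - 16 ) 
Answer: 1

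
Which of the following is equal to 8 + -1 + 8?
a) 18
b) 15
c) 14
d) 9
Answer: b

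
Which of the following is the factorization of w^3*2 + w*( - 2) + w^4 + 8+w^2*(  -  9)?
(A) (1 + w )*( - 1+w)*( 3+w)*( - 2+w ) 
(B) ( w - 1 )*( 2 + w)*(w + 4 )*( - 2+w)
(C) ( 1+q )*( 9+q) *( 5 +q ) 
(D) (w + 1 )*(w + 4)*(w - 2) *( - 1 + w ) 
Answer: D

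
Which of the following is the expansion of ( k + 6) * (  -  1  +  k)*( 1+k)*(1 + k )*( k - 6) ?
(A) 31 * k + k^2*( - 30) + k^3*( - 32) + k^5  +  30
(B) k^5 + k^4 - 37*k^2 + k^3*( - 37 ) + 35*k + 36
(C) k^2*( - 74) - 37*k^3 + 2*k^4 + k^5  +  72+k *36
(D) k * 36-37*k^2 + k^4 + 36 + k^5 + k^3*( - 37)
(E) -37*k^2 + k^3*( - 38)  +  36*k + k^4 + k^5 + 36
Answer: D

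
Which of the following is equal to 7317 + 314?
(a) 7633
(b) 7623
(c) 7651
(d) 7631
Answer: d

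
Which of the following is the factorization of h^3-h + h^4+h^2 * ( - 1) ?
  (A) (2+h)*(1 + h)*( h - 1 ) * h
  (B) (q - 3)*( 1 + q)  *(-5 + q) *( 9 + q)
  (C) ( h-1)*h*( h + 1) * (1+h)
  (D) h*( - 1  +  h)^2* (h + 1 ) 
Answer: C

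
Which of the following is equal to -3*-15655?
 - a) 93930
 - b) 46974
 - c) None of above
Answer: c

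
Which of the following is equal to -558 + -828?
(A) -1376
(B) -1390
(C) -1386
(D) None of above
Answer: C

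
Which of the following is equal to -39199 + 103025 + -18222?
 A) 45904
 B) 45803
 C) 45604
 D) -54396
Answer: C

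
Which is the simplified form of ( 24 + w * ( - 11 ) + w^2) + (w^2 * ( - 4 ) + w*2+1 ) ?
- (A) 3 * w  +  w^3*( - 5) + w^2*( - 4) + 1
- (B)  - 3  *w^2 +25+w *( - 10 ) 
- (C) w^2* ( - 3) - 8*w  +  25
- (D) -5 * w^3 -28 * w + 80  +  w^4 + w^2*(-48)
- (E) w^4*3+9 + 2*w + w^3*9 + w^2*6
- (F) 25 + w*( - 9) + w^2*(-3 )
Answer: F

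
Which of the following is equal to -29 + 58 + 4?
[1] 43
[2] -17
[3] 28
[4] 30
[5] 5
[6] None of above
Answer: 6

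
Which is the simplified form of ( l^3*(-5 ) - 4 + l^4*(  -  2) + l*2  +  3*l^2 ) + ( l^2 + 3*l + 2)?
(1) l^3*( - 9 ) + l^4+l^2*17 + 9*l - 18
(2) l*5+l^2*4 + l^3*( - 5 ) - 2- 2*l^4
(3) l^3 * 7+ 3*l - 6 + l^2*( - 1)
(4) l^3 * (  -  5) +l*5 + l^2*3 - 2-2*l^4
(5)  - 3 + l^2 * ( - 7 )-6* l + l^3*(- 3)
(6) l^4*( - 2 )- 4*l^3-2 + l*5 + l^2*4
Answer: 2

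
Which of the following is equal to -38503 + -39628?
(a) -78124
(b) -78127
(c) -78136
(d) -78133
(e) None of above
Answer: e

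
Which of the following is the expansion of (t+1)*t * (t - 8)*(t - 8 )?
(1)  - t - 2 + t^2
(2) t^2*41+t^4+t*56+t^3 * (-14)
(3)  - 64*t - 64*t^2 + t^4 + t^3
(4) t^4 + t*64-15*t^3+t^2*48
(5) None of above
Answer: 4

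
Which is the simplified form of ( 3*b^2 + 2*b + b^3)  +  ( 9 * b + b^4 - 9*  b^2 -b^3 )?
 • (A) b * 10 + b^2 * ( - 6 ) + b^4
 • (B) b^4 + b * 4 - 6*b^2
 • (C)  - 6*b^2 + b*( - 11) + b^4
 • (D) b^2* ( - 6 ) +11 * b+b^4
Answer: D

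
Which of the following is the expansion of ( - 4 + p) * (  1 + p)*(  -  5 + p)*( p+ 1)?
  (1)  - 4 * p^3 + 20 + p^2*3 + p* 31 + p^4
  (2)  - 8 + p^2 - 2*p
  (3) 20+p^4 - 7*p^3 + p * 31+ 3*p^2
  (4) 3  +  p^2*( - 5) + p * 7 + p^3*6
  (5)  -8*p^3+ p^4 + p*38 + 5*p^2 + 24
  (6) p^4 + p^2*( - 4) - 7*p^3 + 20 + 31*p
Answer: 3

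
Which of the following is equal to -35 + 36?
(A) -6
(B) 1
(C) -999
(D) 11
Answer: B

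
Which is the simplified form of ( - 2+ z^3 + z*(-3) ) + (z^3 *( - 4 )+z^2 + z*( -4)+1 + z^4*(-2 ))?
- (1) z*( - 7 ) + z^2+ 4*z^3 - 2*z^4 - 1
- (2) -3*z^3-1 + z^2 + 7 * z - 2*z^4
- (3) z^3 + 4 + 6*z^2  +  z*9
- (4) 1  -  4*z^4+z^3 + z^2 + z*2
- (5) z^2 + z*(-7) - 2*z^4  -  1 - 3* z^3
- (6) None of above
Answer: 5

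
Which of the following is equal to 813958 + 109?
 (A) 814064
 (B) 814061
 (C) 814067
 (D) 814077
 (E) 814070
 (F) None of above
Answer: C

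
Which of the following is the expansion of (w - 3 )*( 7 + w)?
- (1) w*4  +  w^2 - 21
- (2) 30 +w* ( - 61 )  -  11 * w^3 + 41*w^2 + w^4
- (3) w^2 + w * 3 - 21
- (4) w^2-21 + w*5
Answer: 1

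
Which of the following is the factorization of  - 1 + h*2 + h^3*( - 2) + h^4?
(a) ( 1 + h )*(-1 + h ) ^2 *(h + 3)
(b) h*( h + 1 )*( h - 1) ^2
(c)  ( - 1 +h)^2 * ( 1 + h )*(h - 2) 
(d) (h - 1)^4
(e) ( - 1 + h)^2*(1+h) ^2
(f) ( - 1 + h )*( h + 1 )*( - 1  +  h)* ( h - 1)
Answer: f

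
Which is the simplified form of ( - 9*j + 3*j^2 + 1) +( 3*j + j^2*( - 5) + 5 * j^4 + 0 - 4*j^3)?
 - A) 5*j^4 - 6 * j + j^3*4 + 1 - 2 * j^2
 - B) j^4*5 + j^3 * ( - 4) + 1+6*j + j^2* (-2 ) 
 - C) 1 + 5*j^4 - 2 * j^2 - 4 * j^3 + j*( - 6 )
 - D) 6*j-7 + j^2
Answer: C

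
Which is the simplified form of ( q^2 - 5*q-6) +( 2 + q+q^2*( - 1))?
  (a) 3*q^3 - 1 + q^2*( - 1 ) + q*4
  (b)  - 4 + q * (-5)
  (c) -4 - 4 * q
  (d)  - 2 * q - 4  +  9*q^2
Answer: c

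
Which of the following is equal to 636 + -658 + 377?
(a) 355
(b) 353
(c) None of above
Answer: a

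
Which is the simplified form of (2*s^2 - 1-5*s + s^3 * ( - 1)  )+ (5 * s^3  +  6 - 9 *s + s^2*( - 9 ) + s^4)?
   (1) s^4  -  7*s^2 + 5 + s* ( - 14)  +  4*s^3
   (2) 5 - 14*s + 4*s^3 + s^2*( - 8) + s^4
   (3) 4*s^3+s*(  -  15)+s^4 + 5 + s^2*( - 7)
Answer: 1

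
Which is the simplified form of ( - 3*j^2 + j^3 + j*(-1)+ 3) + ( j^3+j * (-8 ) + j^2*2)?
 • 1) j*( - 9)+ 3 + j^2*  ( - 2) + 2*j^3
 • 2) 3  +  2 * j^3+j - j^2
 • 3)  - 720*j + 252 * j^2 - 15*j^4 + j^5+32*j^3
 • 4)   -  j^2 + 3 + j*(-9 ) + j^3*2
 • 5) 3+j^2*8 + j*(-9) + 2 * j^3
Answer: 4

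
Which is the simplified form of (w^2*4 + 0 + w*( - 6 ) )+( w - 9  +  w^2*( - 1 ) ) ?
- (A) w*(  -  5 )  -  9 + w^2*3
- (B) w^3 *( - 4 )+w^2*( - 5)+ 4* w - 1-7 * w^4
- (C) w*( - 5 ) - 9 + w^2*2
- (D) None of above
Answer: A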